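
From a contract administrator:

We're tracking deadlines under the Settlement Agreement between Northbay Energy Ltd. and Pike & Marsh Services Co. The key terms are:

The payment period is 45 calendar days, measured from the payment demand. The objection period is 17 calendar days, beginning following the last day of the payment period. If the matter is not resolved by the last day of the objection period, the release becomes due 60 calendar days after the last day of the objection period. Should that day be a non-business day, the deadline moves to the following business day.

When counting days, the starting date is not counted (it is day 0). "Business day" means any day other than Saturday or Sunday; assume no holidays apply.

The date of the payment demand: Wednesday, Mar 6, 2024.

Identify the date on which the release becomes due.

The last day of the payment period: 45 calendar days after Mar 6, 2024 is Apr 20, 2024.
Adding 17 calendar days to Apr 20, 2024 gives May 7, 2024, which is the last day of the objection period.
Adding 60 calendar days to May 7, 2024 gives Jul 6, 2024, which is the date on which the release becomes due. That falls on a Saturday, so it rolls to the next business day, Monday, Jul 8, 2024.

Jul 8, 2024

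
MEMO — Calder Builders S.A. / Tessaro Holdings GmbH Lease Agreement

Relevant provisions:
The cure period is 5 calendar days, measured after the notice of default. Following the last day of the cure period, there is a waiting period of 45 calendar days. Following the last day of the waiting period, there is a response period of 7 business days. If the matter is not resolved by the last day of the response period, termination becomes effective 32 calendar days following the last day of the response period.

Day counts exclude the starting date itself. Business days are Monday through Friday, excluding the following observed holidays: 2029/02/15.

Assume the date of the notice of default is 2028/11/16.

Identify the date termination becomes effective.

2029/02/17

The last day of the cure period: 2028/11/16 + 5 days = 2028/11/21.
The last day of the waiting period: 45 calendar days after 2028/11/21 is 2029/01/05.
The last day of the response period: counting 7 business days from Friday, 2029/01/05 (Jan 8, Jan 9, Jan 10, Jan 11, Jan 12, Jan 15, Jan 16, skipping weekends) reaches Tuesday, 2029/01/16.
The date termination becomes effective: 32 calendar days after 2029/01/16 is 2029/02/17.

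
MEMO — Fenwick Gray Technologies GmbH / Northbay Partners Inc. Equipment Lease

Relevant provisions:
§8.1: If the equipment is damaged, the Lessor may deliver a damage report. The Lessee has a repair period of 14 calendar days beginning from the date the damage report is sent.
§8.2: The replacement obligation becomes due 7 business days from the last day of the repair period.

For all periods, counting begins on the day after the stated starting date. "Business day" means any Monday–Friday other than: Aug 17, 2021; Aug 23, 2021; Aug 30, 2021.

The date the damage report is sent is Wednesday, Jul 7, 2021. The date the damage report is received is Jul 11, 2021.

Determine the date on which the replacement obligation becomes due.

Jul 30, 2021

The last day of the repair period: Jul 7, 2021 + 14 days = Jul 21, 2021.
The date on which the replacement obligation becomes due: counting 7 business days from Wednesday, Jul 21, 2021 (Jul 22, Jul 23, Jul 26, Jul 27, Jul 28, Jul 29, Jul 30, skipping weekends) reaches Friday, Jul 30, 2021.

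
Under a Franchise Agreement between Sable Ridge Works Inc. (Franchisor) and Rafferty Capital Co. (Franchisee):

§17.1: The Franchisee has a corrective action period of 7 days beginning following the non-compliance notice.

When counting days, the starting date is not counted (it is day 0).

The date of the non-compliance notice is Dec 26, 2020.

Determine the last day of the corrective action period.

Jan 2, 2021

Adding 7 calendar days to Dec 26, 2020 gives Jan 2, 2021, which is the last day of the corrective action period.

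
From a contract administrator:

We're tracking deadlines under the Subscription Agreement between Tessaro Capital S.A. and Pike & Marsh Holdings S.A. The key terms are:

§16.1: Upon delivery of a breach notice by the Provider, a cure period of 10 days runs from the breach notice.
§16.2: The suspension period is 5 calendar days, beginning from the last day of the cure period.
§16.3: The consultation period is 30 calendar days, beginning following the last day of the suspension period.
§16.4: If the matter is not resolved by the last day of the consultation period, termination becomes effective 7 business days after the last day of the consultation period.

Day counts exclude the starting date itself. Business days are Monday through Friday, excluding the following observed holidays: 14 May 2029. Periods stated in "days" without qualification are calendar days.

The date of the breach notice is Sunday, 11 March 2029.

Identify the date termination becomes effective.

4 May 2029

The last day of the cure period: 11 March 2029 + 10 days = 21 March 2029.
Adding 5 calendar days to 21 March 2029 gives 26 March 2029, which is the last day of the suspension period.
The last day of the consultation period: 26 March 2029 + 30 days = 25 April 2029.
From Wednesday, 25 April 2029, 7 business days (Apr 26, Apr 27, Apr 30, May 1, May 2, May 3, May 4, skipping weekends) brings us to Friday, 4 May 2029, which is the date termination becomes effective.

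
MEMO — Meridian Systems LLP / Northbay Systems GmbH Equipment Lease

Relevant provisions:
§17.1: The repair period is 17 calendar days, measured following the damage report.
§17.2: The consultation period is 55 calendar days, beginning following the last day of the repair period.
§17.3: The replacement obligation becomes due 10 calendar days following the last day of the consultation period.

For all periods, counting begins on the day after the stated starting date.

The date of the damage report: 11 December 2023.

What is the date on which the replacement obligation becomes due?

The last day of the repair period: 17 calendar days after 11 December 2023 is 28 December 2023.
The last day of the consultation period: 55 calendar days after 28 December 2023 is 21 February 2024.
Adding 10 calendar days to 21 February 2024 gives 2 March 2024, which is the date on which the replacement obligation becomes due.

2 March 2024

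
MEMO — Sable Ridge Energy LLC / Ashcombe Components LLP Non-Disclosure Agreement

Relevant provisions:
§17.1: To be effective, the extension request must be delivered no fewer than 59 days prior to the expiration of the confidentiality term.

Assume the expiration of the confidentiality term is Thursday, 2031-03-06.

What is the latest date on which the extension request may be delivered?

Counting back 59 calendar days from 2031-03-06 gives 2031-01-06.

2031-01-06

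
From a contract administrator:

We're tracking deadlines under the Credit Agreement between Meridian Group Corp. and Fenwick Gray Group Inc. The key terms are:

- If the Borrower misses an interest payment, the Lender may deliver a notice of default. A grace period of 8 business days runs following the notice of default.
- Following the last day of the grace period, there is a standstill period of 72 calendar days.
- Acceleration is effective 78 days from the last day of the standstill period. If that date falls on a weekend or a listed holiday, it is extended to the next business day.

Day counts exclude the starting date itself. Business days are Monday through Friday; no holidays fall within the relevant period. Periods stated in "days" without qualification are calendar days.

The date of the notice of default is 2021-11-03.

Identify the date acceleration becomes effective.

The last day of the grace period: counting 8 business days from Wednesday, 2021-11-03 (Nov 4, Nov 5, Nov 8, Nov 9, Nov 10, Nov 11, Nov 12, Nov 15, skipping weekends) reaches Monday, 2021-11-15.
The last day of the standstill period: 72 calendar days after 2021-11-15 is 2022-01-26.
The date acceleration becomes effective: 2022-01-26 + 78 days = 2022-04-14. 2022-04-14 is a Thursday, so no roll-forward applies.

2022-04-14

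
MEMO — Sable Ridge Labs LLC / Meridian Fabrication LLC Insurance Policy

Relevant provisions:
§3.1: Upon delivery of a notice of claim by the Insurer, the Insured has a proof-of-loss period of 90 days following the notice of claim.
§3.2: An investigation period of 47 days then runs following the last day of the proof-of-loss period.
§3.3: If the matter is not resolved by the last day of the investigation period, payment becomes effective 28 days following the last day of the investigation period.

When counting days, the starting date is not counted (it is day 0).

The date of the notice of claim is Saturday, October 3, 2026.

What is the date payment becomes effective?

Adding 90 calendar days to October 3, 2026 gives January 1, 2027, which is the last day of the proof-of-loss period.
Adding 47 calendar days to January 1, 2027 gives February 17, 2027, which is the last day of the investigation period.
The date payment becomes effective: February 17, 2027 + 28 days = March 17, 2027.

March 17, 2027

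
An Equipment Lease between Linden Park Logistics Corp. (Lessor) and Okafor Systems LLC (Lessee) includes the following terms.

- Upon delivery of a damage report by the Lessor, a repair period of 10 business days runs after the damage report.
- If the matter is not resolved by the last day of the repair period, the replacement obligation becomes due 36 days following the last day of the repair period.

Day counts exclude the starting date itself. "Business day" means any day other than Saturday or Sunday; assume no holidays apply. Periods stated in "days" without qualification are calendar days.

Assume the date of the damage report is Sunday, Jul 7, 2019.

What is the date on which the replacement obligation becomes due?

Aug 24, 2019

The last day of the repair period: 10 business days after Sunday, Jul 7, 2019, skipping weekends — Jul 8, Jul 9, Jul 10, Jul 11, Jul 12, Jul 15, Jul 16, Jul 17, Jul 18, Jul 19 — lands on Friday, Jul 19, 2019.
Adding 36 calendar days to Jul 19, 2019 gives Aug 24, 2019, which is the date on which the replacement obligation becomes due.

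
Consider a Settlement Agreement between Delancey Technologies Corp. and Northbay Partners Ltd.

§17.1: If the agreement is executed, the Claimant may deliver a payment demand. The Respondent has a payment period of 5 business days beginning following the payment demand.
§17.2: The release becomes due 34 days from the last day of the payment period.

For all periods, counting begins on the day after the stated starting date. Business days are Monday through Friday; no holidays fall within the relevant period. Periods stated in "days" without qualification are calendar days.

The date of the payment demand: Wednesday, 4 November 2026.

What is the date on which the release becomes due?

15 December 2026

The last day of the payment period: counting 5 business days from Wednesday, 4 November 2026 (Nov 5, Nov 6, Nov 9, Nov 10, Nov 11, skipping weekends) reaches Wednesday, 11 November 2026.
The date on which the release becomes due: 11 November 2026 + 34 days = 15 December 2026.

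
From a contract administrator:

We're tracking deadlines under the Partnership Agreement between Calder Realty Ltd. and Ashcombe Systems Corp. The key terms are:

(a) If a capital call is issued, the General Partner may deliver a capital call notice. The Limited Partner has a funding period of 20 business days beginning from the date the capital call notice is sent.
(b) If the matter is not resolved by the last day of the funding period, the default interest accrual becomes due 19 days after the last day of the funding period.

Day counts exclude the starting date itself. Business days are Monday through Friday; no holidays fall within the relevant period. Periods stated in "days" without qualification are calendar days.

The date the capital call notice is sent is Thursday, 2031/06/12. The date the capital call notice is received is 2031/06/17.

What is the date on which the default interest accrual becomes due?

The last day of the funding period: counting 20 business days from Thursday, 2031/06/12 (Jun 13, Jun 16, Jun 17, Jun 18, …, Jul 8, Jul 9, Jul 10, skipping weekends) reaches Thursday, 2031/07/10.
The date on which the default interest accrual becomes due: 2031/07/10 + 19 days = 2031/07/29.

2031/07/29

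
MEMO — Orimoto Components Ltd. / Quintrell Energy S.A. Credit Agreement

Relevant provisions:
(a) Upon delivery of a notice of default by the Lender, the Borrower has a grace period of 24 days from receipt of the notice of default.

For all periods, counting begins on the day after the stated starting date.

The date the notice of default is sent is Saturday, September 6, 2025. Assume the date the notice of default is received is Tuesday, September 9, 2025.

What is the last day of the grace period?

October 3, 2025

Adding 24 calendar days to September 9, 2025 gives October 3, 2025, which is the last day of the grace period.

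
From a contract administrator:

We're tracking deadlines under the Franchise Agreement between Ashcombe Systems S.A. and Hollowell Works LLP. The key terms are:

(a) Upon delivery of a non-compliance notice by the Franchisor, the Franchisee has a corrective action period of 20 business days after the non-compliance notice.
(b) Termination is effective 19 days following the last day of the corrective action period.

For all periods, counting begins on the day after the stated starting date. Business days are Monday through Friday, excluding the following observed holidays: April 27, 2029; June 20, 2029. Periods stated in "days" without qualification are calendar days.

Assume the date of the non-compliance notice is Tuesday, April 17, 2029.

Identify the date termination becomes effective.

From Tuesday, April 17, 2029, 20 business days (Apr 18, Apr 19, Apr 20, Apr 23, …, May 14, May 15, May 16, skipping weekends and the listed holiday on Apr 27) brings us to Wednesday, May 16, 2029, which is the last day of the corrective action period.
The date termination becomes effective: May 16, 2029 + 19 days = June 4, 2029.

June 4, 2029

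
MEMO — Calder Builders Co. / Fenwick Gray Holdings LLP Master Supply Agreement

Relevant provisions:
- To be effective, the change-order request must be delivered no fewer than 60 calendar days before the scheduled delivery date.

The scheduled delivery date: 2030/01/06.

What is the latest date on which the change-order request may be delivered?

Counting back 60 calendar days from 2030/01/06 gives 2029/11/07.

2029/11/07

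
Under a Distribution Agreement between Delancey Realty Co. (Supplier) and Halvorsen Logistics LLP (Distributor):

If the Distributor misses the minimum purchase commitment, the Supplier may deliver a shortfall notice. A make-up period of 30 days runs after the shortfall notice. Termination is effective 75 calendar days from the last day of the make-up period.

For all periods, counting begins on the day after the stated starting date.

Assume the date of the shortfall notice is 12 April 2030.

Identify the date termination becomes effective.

Adding 30 calendar days to 12 April 2030 gives 12 May 2030, which is the last day of the make-up period.
Adding 75 calendar days to 12 May 2030 gives 26 July 2030, which is the date termination becomes effective.

26 July 2030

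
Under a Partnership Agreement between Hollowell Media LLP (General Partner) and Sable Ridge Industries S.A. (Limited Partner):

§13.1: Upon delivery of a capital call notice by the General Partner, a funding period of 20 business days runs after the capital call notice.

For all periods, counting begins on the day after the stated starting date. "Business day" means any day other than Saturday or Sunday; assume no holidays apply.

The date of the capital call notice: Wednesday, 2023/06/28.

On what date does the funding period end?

2023/07/26

From Wednesday, 2023/06/28, 20 business days (Jun 29, Jun 30, Jul 3, Jul 4, …, Jul 24, Jul 25, Jul 26, skipping weekends) brings us to Wednesday, 2023/07/26, which is the last day of the funding period.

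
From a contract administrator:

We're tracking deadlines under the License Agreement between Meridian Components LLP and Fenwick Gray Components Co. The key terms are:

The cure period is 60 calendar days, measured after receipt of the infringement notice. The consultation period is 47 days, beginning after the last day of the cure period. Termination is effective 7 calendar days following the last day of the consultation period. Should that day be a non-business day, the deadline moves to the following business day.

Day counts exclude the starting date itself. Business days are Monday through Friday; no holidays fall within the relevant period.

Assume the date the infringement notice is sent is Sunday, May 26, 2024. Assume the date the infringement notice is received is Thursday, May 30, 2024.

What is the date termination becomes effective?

The last day of the cure period: 60 calendar days after May 30, 2024 is Jul 29, 2024.
Adding 47 calendar days to Jul 29, 2024 gives Sep 14, 2024, which is the last day of the consultation period.
The date termination becomes effective: 7 calendar days after Sep 14, 2024 is Sep 21, 2024. That falls on a Saturday, so it rolls to the next business day, Monday, Sep 23, 2024.

Sep 23, 2024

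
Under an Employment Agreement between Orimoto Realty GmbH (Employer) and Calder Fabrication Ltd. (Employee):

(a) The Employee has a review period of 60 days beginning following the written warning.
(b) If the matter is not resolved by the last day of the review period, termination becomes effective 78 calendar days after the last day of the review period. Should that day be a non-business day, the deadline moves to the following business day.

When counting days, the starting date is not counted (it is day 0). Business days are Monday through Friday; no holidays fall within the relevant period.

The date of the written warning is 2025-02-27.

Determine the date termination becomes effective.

The last day of the review period: 2025-02-27 + 60 days = 2025-04-28.
Adding 78 calendar days to 2025-04-28 gives 2025-07-15, which is the date termination becomes effective. 2025-07-15 is a Tuesday, so no roll-forward applies.

2025-07-15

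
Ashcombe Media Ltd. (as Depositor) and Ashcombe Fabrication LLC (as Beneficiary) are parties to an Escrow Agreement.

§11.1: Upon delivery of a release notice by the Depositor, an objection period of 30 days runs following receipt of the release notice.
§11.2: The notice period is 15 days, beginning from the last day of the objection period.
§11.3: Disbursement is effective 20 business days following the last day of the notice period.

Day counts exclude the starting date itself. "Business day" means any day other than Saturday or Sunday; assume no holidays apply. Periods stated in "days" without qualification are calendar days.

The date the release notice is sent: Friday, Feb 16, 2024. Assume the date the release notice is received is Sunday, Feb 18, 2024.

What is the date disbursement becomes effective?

The last day of the objection period: 30 calendar days after Feb 18, 2024 is Mar 19, 2024.
Adding 15 calendar days to Mar 19, 2024 gives Apr 3, 2024, which is the last day of the notice period.
The date disbursement becomes effective: counting 20 business days from Wednesday, Apr 3, 2024 (Apr 4, Apr 5, Apr 8, Apr 9, …, Apr 29, Apr 30, May 1, skipping weekends) reaches Wednesday, May 1, 2024.

May 1, 2024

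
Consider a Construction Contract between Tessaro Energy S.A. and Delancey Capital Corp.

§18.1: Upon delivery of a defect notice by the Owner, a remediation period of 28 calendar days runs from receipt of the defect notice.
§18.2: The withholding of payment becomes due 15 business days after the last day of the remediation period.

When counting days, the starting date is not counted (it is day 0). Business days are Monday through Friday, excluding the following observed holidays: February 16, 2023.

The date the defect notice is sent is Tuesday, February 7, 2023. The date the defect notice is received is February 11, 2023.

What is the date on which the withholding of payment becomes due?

March 31, 2023

Adding 28 calendar days to February 11, 2023 gives March 11, 2023, which is the last day of the remediation period.
The date on which the withholding of payment becomes due: 15 business days after Saturday, March 11, 2023, skipping weekends — Mar 13, Mar 14, Mar 15, Mar 16, …, Mar 29, Mar 30, Mar 31 — lands on Friday, March 31, 2023.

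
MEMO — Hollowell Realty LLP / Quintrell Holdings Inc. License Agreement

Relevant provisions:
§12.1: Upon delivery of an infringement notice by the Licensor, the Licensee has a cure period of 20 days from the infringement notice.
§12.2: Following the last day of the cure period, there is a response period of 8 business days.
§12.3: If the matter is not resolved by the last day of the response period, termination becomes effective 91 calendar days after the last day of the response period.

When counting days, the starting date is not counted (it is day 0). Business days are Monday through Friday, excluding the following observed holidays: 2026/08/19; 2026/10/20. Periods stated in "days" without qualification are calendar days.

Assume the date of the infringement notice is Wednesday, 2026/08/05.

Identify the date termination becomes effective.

2026/12/04

The last day of the cure period: 2026/08/05 + 20 days = 2026/08/25.
The last day of the response period: counting 8 business days from Tuesday, 2026/08/25 (Aug 26, Aug 27, Aug 28, Aug 31, Sep 1, Sep 2, Sep 3, Sep 4, skipping weekends) reaches Friday, 2026/09/04.
The date termination becomes effective: 2026/09/04 + 91 days = 2026/12/04.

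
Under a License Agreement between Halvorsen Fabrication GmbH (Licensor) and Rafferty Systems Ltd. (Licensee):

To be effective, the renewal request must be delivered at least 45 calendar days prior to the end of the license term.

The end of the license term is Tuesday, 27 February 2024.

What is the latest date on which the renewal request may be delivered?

13 January 2024

Counting back 45 calendar days from 27 February 2024 gives 13 January 2024.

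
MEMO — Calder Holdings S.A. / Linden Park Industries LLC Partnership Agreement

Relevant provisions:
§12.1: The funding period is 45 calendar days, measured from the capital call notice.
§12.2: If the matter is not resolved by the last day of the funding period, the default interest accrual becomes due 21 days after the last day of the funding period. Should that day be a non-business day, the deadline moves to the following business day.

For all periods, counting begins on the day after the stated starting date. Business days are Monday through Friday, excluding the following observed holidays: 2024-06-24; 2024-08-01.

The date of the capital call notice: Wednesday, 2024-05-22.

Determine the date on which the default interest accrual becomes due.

The last day of the funding period: 2024-05-22 + 45 days = 2024-07-06.
The date on which the default interest accrual becomes due: 2024-07-06 + 21 days = 2024-07-27. That falls on a Saturday, so it rolls to the next business day, Monday, 2024-07-29.

2024-07-29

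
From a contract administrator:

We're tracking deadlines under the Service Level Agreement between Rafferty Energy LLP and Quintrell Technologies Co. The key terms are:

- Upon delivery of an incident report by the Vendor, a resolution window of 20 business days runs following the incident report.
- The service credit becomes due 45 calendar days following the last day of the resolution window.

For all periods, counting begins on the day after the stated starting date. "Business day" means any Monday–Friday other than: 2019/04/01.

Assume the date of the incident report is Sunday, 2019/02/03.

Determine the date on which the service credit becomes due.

From Sunday, 2019/02/03, 20 business days (Feb 4, Feb 5, Feb 6, Feb 7, …, Feb 27, Feb 28, Mar 1, skipping weekends) brings us to Friday, 2019/03/01, which is the last day of the resolution window.
Adding 45 calendar days to 2019/03/01 gives 2019/04/15, which is the date on which the service credit becomes due.

2019/04/15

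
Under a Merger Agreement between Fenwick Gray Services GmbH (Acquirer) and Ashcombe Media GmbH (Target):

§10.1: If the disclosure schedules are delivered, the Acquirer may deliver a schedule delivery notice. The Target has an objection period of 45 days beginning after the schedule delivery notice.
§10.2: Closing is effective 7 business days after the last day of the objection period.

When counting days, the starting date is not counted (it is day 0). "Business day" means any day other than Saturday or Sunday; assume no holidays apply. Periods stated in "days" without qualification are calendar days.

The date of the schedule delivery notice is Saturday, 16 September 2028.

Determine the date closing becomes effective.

The last day of the objection period: 45 calendar days after 16 September 2028 is 31 October 2028.
The date closing becomes effective: counting 7 business days from Tuesday, 31 October 2028 (Nov 1, Nov 2, Nov 3, Nov 6, Nov 7, Nov 8, Nov 9, skipping weekends) reaches Thursday, 9 November 2028.

9 November 2028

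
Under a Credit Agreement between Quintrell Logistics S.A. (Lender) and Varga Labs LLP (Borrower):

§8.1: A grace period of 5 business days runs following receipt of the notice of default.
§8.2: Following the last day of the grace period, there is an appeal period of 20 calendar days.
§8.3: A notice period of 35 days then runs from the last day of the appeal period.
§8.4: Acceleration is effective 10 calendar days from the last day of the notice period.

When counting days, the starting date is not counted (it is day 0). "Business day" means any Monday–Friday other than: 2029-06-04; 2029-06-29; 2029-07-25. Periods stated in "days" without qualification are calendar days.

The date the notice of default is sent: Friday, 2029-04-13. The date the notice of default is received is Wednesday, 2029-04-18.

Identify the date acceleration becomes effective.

2029-06-29

The last day of the grace period: counting 5 business days from Wednesday, 2029-04-18 (Apr 19, Apr 20, Apr 23, Apr 24, Apr 25, skipping weekends) reaches Wednesday, 2029-04-25.
Adding 20 calendar days to 2029-04-25 gives 2029-05-15, which is the last day of the appeal period.
The last day of the notice period: 35 calendar days after 2029-05-15 is 2029-06-19.
The date acceleration becomes effective: 2029-06-19 + 10 days = 2029-06-29.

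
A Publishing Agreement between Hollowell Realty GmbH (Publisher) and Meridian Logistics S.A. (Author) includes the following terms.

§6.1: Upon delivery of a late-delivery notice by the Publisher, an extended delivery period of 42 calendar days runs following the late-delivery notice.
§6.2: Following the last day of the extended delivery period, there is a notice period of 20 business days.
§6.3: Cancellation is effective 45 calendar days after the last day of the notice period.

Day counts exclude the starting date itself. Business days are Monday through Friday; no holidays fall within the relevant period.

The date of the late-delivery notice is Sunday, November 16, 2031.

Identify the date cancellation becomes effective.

The last day of the extended delivery period: November 16, 2031 + 42 days = December 28, 2031.
From Sunday, December 28, 2031, 20 business days (Dec 29, Dec 30, Dec 31, Jan 1, …, Jan 21, Jan 22, Jan 23, skipping weekends) brings us to Friday, January 23, 2032, which is the last day of the notice period.
Adding 45 calendar days to January 23, 2032 gives March 8, 2032, which is the date cancellation becomes effective.

March 8, 2032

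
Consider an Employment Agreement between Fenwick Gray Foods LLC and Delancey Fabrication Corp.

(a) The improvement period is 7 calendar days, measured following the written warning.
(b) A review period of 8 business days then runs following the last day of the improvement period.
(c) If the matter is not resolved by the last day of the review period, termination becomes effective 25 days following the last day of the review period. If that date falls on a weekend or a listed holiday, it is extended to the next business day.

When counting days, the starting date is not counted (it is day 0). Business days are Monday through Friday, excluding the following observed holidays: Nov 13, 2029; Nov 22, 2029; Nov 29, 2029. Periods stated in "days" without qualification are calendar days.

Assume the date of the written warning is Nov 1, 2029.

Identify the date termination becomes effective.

Dec 17, 2029

The last day of the improvement period: 7 calendar days after Nov 1, 2029 is Nov 8, 2029.
The last day of the review period: counting 8 business days from Thursday, Nov 8, 2029 (Nov 9, Nov 12, Nov 14, Nov 15, Nov 16, Nov 19, Nov 20, Nov 21, skipping weekends and the listed holiday on Nov 13) reaches Wednesday, Nov 21, 2029.
The date termination becomes effective: 25 calendar days after Nov 21, 2029 is Dec 16, 2029. That falls on a Sunday, so it rolls to the next business day, Monday, Dec 17, 2029.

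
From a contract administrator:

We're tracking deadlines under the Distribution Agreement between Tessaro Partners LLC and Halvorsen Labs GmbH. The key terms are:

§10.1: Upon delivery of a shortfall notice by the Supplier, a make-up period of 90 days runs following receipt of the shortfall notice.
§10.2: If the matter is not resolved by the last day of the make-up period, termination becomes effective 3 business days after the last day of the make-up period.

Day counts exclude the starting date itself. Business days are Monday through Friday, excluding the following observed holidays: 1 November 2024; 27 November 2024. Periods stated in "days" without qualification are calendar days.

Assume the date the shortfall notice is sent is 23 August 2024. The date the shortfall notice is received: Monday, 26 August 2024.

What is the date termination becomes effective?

28 November 2024

Adding 90 calendar days to 26 August 2024 gives 24 November 2024, which is the last day of the make-up period.
The date termination becomes effective: counting 3 business days from Sunday, 24 November 2024 (Nov 25, Nov 26, Nov 28, skipping weekends and the listed holiday on Nov 27) reaches Thursday, 28 November 2024.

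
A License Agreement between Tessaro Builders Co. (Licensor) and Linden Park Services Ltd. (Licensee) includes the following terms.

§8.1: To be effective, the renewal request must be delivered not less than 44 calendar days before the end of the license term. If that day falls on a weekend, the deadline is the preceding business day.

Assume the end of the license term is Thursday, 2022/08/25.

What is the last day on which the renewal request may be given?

2022/07/12

Counting back 44 calendar days from 2022/08/25 gives 2022/07/12. That is a Tuesday, so no adjustment is needed.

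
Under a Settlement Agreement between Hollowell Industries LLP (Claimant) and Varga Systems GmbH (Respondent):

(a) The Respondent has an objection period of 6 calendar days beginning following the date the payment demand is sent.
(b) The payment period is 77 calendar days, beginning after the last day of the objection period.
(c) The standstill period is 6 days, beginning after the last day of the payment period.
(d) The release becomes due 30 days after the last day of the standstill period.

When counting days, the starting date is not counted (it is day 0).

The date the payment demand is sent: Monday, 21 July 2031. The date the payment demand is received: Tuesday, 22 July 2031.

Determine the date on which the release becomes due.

17 November 2031

Adding 6 calendar days to 21 July 2031 gives 27 July 2031, which is the last day of the objection period.
Adding 77 calendar days to 27 July 2031 gives 12 October 2031, which is the last day of the payment period.
The last day of the standstill period: 12 October 2031 + 6 days = 18 October 2031.
Adding 30 calendar days to 18 October 2031 gives 17 November 2031, which is the date on which the release becomes due.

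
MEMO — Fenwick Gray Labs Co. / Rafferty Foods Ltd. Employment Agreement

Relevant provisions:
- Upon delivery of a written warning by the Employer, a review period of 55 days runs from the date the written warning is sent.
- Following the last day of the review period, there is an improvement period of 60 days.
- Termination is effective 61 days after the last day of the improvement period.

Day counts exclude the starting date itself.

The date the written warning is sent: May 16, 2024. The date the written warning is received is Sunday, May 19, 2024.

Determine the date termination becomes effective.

Adding 55 calendar days to May 16, 2024 gives July 10, 2024, which is the last day of the review period.
The last day of the improvement period: July 10, 2024 + 60 days = September 8, 2024.
The date termination becomes effective: September 8, 2024 + 61 days = November 8, 2024.

November 8, 2024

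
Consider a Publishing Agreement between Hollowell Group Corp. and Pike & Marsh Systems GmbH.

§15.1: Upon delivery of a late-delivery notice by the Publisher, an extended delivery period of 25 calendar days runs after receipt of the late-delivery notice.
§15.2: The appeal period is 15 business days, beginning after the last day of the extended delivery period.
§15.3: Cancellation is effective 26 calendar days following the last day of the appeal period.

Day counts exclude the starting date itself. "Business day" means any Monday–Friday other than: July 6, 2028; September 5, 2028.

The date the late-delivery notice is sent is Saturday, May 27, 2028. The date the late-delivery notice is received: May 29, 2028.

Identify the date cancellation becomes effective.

August 12, 2028

The last day of the extended delivery period: May 29, 2028 + 25 days = June 23, 2028.
The last day of the appeal period: 15 business days after Friday, June 23, 2028, skipping weekends and the listed holiday on Jul 6 — Jun 26, Jun 27, Jun 28, Jun 29, …, Jul 13, Jul 14, Jul 17 — lands on Monday, July 17, 2028.
The date cancellation becomes effective: 26 calendar days after July 17, 2028 is August 12, 2028.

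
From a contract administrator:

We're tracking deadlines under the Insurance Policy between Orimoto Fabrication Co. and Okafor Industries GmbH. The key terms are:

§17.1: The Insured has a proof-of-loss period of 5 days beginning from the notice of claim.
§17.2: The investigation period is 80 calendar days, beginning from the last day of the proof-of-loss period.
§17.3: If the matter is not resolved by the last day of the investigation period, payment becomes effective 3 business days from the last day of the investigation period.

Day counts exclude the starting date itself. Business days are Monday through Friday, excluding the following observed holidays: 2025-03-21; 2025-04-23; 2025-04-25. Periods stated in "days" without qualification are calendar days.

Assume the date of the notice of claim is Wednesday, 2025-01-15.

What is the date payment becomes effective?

2025-04-15

Adding 5 calendar days to 2025-01-15 gives 2025-01-20, which is the last day of the proof-of-loss period.
The last day of the investigation period: 80 calendar days after 2025-01-20 is 2025-04-10.
The date payment becomes effective: 3 business days after Thursday, 2025-04-10, skipping weekends — Apr 11, Apr 14, Apr 15 — lands on Tuesday, 2025-04-15.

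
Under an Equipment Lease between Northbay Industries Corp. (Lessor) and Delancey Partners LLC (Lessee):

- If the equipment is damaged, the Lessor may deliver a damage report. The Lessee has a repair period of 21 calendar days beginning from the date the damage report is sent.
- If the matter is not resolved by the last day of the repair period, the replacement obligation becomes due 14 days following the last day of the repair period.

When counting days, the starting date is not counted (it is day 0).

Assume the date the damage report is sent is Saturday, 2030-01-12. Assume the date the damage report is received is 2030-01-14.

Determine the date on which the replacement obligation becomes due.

The last day of the repair period: 2030-01-12 + 21 days = 2030-02-02.
The date on which the replacement obligation becomes due: 14 calendar days after 2030-02-02 is 2030-02-16.

2030-02-16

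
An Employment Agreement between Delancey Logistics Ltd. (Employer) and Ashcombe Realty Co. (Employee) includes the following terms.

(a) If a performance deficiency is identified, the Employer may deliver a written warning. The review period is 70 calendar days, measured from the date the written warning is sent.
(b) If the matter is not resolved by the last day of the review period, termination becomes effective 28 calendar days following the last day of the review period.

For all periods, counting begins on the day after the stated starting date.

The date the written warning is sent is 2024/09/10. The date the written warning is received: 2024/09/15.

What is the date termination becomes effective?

2024/12/17

Adding 70 calendar days to 2024/09/10 gives 2024/11/19, which is the last day of the review period.
Adding 28 calendar days to 2024/11/19 gives 2024/12/17, which is the date termination becomes effective.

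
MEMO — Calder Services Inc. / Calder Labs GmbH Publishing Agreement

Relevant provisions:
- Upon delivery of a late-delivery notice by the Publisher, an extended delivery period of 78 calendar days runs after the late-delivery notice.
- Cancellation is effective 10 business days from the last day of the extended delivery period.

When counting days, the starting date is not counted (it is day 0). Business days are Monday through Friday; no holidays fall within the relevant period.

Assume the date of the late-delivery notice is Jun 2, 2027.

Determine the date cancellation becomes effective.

Sep 2, 2027

The last day of the extended delivery period: 78 calendar days after Jun 2, 2027 is Aug 19, 2027.
The date cancellation becomes effective: 10 business days after Thursday, Aug 19, 2027, skipping weekends — Aug 20, Aug 23, Aug 24, Aug 25, Aug 26, Aug 27, Aug 30, Aug 31, Sep 1, Sep 2 — lands on Thursday, Sep 2, 2027.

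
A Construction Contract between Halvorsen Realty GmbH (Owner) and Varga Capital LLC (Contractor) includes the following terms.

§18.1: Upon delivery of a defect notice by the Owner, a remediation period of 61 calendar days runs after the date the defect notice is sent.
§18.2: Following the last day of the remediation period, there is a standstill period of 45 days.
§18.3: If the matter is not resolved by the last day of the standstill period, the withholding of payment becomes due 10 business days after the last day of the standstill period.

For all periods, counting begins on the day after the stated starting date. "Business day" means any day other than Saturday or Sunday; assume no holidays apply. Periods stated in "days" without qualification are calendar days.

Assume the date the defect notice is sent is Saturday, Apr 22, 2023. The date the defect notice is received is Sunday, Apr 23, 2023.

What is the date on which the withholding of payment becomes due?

Adding 61 calendar days to Apr 22, 2023 gives Jun 22, 2023, which is the last day of the remediation period.
The last day of the standstill period: Jun 22, 2023 + 45 days = Aug 6, 2023.
The date on which the withholding of payment becomes due: counting 10 business days from Sunday, Aug 6, 2023 (Aug 7, Aug 8, Aug 9, Aug 10, Aug 11, Aug 14, Aug 15, Aug 16, Aug 17, Aug 18, skipping weekends) reaches Friday, Aug 18, 2023.

Aug 18, 2023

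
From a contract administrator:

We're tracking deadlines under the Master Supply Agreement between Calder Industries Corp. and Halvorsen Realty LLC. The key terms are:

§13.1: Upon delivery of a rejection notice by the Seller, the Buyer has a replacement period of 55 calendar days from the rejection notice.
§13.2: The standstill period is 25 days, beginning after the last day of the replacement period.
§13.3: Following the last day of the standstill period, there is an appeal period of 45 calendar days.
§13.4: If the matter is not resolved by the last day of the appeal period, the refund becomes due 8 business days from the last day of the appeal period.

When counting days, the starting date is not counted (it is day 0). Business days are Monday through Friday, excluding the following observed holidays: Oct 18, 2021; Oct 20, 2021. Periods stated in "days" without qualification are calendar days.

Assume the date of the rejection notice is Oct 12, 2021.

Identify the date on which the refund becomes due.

Feb 24, 2022

Adding 55 calendar days to Oct 12, 2021 gives Dec 6, 2021, which is the last day of the replacement period.
The last day of the standstill period: 25 calendar days after Dec 6, 2021 is Dec 31, 2021.
Adding 45 calendar days to Dec 31, 2021 gives Feb 14, 2022, which is the last day of the appeal period.
From Monday, Feb 14, 2022, 8 business days (Feb 15, Feb 16, Feb 17, Feb 18, Feb 21, Feb 22, Feb 23, Feb 24, skipping weekends) brings us to Thursday, Feb 24, 2022, which is the date on which the refund becomes due.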